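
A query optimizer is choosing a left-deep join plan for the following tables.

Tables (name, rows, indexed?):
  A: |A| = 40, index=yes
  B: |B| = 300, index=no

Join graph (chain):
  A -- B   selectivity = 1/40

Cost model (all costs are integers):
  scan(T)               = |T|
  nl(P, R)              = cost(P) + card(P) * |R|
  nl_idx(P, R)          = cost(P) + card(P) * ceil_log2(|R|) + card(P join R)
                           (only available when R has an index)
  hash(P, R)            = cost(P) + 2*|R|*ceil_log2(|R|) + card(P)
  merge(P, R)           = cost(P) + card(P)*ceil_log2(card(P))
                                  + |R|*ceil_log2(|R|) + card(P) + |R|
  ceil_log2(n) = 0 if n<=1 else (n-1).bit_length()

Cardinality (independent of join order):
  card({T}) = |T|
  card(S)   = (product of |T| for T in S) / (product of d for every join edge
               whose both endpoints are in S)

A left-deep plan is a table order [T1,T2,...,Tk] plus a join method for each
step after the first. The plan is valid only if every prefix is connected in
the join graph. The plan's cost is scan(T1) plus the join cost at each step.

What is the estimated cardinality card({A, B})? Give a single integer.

300

Tables in S: A(40), B(300)
Edges inside S: A-B(d=40)
numerator = 40 * 300 = 12000
denominator = 40 = 40
card(S) = 12000 / 40 = 300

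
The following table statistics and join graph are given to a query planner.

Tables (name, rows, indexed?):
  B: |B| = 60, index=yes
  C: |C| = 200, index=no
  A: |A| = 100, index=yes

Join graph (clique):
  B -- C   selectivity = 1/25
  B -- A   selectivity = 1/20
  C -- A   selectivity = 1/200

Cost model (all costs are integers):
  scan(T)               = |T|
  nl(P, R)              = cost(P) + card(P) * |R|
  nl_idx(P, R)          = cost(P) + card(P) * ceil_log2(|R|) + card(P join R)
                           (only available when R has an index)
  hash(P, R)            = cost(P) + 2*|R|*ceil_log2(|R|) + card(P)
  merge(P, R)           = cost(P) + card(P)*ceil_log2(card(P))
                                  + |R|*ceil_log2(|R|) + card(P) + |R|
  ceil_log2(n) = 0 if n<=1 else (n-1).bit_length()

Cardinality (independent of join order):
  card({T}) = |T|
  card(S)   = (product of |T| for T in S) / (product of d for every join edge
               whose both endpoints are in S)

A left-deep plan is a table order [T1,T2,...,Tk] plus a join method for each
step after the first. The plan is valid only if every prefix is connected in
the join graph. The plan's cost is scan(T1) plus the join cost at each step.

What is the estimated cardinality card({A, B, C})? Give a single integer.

Tables in S: A(100), B(60), C(200)
Edges inside S: B-C(d=25), B-A(d=20), C-A(d=200)
numerator = 100 * 60 * 200 = 1200000
denominator = 25 * 20 * 200 = 100000
card(S) = 1200000 / 100000 = 12

12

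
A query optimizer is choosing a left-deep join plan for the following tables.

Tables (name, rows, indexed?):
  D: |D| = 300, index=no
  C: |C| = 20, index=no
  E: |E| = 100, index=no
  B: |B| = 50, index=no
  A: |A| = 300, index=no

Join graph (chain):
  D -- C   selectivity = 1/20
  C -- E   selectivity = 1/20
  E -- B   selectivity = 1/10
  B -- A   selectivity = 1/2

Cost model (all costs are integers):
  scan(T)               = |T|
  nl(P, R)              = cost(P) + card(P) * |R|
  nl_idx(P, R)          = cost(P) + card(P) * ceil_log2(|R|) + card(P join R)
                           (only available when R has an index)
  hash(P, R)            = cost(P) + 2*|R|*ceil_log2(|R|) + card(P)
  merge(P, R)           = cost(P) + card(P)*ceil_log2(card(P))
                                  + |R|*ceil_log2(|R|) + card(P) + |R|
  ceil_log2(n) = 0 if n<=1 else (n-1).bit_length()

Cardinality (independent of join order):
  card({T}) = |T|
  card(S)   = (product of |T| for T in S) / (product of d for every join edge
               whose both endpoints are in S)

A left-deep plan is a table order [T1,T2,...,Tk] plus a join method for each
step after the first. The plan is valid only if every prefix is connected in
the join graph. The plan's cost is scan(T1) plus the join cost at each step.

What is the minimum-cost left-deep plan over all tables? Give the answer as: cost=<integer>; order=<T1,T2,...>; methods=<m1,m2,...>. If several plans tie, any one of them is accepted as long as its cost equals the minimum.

cost=17500; order=D,C,E,B,A; methods=hash,hash,hash,hash

Selinger DP (subsets sized 1..n):
  {D}: scan cost=300, card=300
  {C}: scan cost=20, card=20
  {E}: scan cost=100, card=100
  {B}: scan cost=50, card=50
  {A}: scan cost=300, card=300
  {CD}: card=300; try (C,hash)→800, (D,merge)→3140, (C,merge)→3420, (D,hash)→5440, (D,nl)→6020, (C,nl)→6300; best=800 via (C,hash)
  {CE}: card=100; try (C,hash)→400, (E,merge)→940, (C,merge)→1020, (E,hash)→1440, (E,nl)→2020, (C,nl)→2100; best=400 via (C,hash)
  {BE}: card=500; try (B,hash)→800, (E,merge)→1200, (B,merge)→1250, (E,hash)→1500, (E,nl)→5050, (B,nl)→5100; best=800 via (B,hash)
  {AB}: card=7500; try (B,hash)→1200, (A,merge)→3400, (B,merge)→3650, (A,hash)→5500, (A,nl)→15050, (B,nl)→15300; best=1200 via (B,hash)
  {CDE}: card=1500; try (E,hash)→2500, (D,merge)→4200, (E,merge)→4600, (D,hash)→5900, (D,nl)→30400, (E,nl)→30800; best=2500 via (E,hash)
  {BCE}: card=500; try (B,hash)→1100, (C,hash)→1500, (B,merge)→1550, (B,nl)→5400, (C,merge)→5920, (C,nl)→10800; best=1100 via (B,hash)
  {ABE}: card=75000; try (A,hash)→6700, (A,merge)→8800, (E,hash)→10100, (E,merge)→107000, (A,nl)→150800, (E,nl)→751200; best=6700 via (A,hash)
  {BCDE}: card=7500; try (B,hash)→4600, (D,hash)→7000, (D,merge)→9100, (B,merge)→20850, (B,nl)→77500, (D,nl)→151100; best=4600 via (B,hash)
  {ABCE}: card=75000; try (A,hash)→7000, (A,merge)→9100, (C,hash)→81900, (A,nl)→151100, (C,merge)→1356820, (C,nl)→1506700; best=7000 via (A,hash)
  {ABCDE}: card=1125000; try (A,hash)→17500, (D,hash)→87400, (A,merge)→112600, (D,merge)→1360000, (A,nl)→2254600, (D,nl)→22507000; best=17500 via (A,hash)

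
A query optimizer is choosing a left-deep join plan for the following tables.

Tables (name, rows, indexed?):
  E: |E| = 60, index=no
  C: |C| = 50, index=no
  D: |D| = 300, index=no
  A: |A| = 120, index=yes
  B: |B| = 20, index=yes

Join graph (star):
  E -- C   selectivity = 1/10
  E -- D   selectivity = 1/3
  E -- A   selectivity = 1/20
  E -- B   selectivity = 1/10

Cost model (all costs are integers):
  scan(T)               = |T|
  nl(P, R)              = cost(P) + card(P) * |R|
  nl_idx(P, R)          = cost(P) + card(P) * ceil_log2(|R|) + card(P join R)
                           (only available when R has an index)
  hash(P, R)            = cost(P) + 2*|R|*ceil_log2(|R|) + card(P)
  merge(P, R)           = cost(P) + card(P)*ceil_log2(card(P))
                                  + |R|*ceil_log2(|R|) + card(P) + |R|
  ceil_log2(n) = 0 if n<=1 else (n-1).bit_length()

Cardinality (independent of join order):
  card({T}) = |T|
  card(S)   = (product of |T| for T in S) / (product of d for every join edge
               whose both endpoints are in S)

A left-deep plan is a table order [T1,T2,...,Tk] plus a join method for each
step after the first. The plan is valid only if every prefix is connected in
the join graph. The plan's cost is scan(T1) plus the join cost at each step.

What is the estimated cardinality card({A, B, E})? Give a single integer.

720

Tables in S: A(120), B(20), E(60)
Edges inside S: E-A(d=20), E-B(d=10)
numerator = 120 * 20 * 60 = 144000
denominator = 20 * 10 = 200
card(S) = 144000 / 200 = 720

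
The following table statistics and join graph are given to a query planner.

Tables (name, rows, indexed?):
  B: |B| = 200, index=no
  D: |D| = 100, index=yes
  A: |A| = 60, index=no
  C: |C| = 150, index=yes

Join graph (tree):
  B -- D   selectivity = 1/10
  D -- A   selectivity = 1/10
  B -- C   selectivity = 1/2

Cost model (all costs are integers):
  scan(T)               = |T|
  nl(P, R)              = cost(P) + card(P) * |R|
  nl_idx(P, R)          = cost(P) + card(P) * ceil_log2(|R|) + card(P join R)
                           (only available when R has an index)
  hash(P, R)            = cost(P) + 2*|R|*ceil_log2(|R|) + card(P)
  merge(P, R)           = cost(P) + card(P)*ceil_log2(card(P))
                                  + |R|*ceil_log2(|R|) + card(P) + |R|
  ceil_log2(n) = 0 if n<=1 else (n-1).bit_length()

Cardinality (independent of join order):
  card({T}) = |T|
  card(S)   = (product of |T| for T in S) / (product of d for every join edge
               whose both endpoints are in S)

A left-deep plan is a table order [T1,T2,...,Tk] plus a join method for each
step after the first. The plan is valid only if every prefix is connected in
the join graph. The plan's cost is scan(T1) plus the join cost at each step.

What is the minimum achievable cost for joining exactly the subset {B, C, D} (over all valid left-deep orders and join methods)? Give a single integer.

Selinger DP over subsets of {B,C,D}:
  {B}: scan cost=200, card=200
  {D}: scan cost=100, card=100
  {C}: scan cost=150, card=150
  {BD}: card=2000; try (D,hash)→1800, (B,merge)→2700, (D,merge)→2800, (B,hash)→3400, (D,nl_idx)→3600, (B,nl)→20100 …(+1); best=1800 via (D,hash)
  {BC}: card=15000; try (C,hash)→2800, (B,merge)→3300, (C,merge)→3350, (B,hash)→3500, (C,nl_idx)→16800, (B,nl)→30150 …(+1); best=2800 via (C,hash)
  {BCD}: card=150000; try (C,hash)→6200, (D,hash)→19200, (C,merge)→27150, (C,nl_idx)→167800, (D,merge)→228600, (D,nl_idx)→257800 …(+2); best=6200 via (C,hash)

6200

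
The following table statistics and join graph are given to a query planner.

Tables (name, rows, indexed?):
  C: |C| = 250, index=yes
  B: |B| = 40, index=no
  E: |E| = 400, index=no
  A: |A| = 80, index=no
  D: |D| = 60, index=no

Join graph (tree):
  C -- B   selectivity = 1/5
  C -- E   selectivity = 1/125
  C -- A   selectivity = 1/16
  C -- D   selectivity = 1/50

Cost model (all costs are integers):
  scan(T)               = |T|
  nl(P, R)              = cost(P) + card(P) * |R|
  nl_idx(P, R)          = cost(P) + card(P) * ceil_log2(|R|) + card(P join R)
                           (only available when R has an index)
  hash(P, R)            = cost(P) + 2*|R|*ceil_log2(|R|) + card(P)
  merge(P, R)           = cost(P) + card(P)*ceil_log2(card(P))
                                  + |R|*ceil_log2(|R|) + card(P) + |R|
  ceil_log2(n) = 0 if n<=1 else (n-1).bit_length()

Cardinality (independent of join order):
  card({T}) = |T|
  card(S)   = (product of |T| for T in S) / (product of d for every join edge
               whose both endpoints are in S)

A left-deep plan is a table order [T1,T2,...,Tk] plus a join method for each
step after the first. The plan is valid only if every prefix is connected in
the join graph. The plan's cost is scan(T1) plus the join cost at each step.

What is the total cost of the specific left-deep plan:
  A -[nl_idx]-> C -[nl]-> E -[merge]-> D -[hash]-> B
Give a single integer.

step 1: scan A: cost=80, card=80
step 2: join C via nl_idx
    card(P join C) = 80*250/(16) = 1250
    cost = 80 + 80*8 + 1250 = 1970
step 3: join E via nl
    card(P join E) = 1250*400/(125) = 4000
    cost = 1970 + 1250*400 = 501970
step 4: join D via merge
    card(P join D) = 4000*60/(50) = 4800
    cost = 501970 + 4000*12 + 60*6 + 4000 + 60 = 554390
step 5: join B via hash
    card(P join B) = 4800*40/(5) = 38400
    cost = 554390 + 2*40*6 + 4800 = 559670

559670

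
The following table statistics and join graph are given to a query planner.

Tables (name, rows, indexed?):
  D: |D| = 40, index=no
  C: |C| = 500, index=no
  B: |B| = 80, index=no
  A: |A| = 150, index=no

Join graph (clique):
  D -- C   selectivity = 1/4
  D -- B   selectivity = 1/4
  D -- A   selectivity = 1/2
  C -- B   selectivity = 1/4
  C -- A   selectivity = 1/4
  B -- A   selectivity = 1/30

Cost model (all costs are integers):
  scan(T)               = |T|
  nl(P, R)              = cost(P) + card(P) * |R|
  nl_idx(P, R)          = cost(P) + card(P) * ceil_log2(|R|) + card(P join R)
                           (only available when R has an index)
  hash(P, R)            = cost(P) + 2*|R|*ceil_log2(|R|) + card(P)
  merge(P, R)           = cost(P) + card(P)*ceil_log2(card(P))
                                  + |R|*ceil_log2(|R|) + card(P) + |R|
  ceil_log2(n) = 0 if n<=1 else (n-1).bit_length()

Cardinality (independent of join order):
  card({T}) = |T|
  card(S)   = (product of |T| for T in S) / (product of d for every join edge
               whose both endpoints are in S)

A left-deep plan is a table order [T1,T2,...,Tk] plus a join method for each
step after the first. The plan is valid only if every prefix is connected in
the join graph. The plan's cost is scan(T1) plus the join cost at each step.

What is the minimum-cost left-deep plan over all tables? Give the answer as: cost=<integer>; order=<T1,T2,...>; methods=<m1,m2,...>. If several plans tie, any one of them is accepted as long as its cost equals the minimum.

cost=13300; order=A,B,D,C; methods=hash,hash,hash

Selinger DP (subsets sized 1..n):
  {D}: scan cost=40, card=40
  {C}: scan cost=500, card=500
  {B}: scan cost=80, card=80
  {A}: scan cost=150, card=150
  {CD}: card=5000; try (D,hash)→1480, (C,merge)→5320, (D,merge)→5780, (C,hash)→9080, (C,nl)→20040, (D,nl)→20500; best=1480 via (D,hash)
  {BD}: card=800; try (D,hash)→640, (B,merge)→960, (D,merge)→1000, (B,hash)→1200, (B,nl)→3240, (D,nl)→3280; best=640 via (D,hash)
  {AD}: card=3000; try (D,hash)→780, (A,merge)→1670, (D,merge)→1780, (A,hash)→2480, (A,nl)→6040, (D,nl)→6150; best=780 via (D,hash)
  {BC}: card=10000; try (B,hash)→2120, (C,merge)→5720, (B,merge)→6140, (C,hash)→9160, (C,nl)→40080, (B,nl)→40500; best=2120 via (B,hash)
  {AC}: card=18750; try (A,hash)→3400, (C,merge)→6500, (A,merge)→6850, (C,hash)→9300, (C,nl)→75150, (A,nl)→75500; best=3400 via (A,hash)
  {AB}: card=400; try (B,hash)→1420, (A,merge)→2070, (B,merge)→2140, (A,hash)→2560, (A,nl)→12080, (B,nl)→12150; best=1420 via (B,hash)
  {BCD}: card=25000; try (B,hash)→7600, (C,hash)→10440, (D,hash)→12600, (C,merge)→14440, (B,merge)→72120, (D,merge)→152400 …(+3); best=7600 via (B,hash)
  {ACD}: card=93750; try (A,hash)→8880, (C,hash)→12780, (D,hash)→22630, (C,merge)→44780, (A,merge)→72830, (D,merge)→303680 …(+3); best=8880 via (A,hash)
  {ABD}: card=2000; try (D,hash)→2300, (A,hash)→3840, (B,hash)→4900, (D,merge)→5700, (A,merge)→10790, (D,nl)→17420 …(+3); best=2300 via (D,hash)
  {ABC}: card=12500; try (C,merge)→10420, (C,hash)→10820, (A,hash)→14520, (B,hash)→23270, (A,merge)→153470, (C,nl)→201420 …(+3); best=10420 via (C,merge)
  {ABCD}: card=15625; try (C,hash)→13300, (D,hash)→23400, (C,merge)→31300, (A,hash)→35000, (B,hash)→103750, (D,merge)→198200 …(+6); best=13300 via (C,hash)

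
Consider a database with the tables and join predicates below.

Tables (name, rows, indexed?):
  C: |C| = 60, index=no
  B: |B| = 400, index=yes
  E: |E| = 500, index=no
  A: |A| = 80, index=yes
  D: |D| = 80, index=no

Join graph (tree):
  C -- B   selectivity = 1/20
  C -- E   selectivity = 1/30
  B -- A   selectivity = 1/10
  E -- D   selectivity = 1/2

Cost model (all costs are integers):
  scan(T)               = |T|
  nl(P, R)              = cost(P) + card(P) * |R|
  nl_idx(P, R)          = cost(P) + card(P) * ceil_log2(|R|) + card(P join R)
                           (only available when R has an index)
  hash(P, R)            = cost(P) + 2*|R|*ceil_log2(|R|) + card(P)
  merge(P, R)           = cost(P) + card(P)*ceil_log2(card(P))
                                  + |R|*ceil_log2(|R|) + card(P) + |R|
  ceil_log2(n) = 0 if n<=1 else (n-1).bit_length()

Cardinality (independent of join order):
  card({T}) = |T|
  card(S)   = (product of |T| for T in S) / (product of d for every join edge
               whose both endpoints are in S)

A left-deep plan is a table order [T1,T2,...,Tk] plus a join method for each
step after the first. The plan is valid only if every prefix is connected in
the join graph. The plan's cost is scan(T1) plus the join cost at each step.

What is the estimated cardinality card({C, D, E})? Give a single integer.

Tables in S: C(60), D(80), E(500)
Edges inside S: C-E(d=30), E-D(d=2)
numerator = 60 * 80 * 500 = 2400000
denominator = 30 * 2 = 60
card(S) = 2400000 / 60 = 40000

40000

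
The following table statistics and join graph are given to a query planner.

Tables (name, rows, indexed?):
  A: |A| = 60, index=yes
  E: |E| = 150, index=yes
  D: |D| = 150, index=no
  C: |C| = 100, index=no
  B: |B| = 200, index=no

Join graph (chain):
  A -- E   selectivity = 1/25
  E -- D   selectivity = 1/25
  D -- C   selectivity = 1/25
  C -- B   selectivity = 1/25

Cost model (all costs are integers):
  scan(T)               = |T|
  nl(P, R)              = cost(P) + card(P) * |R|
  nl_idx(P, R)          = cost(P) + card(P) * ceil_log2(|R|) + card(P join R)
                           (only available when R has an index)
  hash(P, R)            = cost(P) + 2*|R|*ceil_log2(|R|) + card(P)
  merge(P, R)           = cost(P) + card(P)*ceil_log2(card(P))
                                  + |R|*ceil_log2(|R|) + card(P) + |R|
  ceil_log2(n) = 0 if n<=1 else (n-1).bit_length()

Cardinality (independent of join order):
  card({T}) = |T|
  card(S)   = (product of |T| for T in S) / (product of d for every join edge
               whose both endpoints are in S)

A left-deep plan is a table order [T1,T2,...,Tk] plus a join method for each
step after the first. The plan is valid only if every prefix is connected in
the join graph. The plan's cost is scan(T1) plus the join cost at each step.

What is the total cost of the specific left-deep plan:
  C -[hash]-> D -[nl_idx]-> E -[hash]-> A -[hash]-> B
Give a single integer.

step 1: scan C: cost=100, card=100
step 2: join D via hash
    card(P join D) = 100*150/(25) = 600
    cost = 100 + 2*150*8 + 100 = 2600
step 3: join E via nl_idx
    card(P join E) = 600*150/(25) = 3600
    cost = 2600 + 600*8 + 3600 = 11000
step 4: join A via hash
    card(P join A) = 3600*60/(25) = 8640
    cost = 11000 + 2*60*6 + 3600 = 15320
step 5: join B via hash
    card(P join B) = 8640*200/(25) = 69120
    cost = 15320 + 2*200*8 + 8640 = 27160

27160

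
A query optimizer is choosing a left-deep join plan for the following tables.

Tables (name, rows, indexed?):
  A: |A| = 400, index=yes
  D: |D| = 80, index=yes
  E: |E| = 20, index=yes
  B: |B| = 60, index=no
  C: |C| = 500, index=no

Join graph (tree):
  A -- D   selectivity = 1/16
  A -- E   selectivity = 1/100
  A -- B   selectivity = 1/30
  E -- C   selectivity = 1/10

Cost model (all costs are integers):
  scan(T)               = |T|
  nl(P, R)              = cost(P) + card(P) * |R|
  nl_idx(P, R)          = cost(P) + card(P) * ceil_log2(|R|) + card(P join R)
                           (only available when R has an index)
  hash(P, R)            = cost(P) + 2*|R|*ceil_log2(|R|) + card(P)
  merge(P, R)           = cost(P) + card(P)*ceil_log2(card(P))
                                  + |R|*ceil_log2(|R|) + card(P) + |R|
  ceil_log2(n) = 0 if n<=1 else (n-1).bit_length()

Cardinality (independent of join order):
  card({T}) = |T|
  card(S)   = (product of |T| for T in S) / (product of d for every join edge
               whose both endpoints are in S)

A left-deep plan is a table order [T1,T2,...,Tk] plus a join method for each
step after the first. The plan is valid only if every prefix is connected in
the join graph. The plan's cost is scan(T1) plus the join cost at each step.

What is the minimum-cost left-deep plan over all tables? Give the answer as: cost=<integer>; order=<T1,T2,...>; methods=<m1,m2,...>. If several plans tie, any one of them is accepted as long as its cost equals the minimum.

cost=12160; order=E,A,B,D,C; methods=nl_idx,hash,hash,hash

Selinger DP (subsets sized 1..n):
  {A}: scan cost=400, card=400
  {D}: scan cost=80, card=80
  {E}: scan cost=20, card=20
  {B}: scan cost=60, card=60
  {C}: scan cost=500, card=500
  {AD}: card=2000; try (D,hash)→1920, (A,nl_idx)→2800, (A,merge)→4720, (D,merge)→5040, (D,nl_idx)→5200, (A,hash)→7360 …(+2); best=1920 via (D,hash)
  {AE}: card=80; try (A,nl_idx)→280, (E,hash)→1000, (E,nl_idx)→2480, (A,merge)→4140, (E,merge)→4520, (A,hash)→7240 …(+2); best=280 via (A,nl_idx)
  {AB}: card=800; try (A,nl_idx)→1400, (B,hash)→1520, (A,merge)→4480, (B,merge)→4820, (A,hash)→7320, (A,nl)→24060 …(+1); best=1400 via (A,nl_idx)
  {CE}: card=1000; try (E,hash)→1200, (E,nl_idx)→4000, (C,merge)→5140, (E,merge)→5620, (C,hash)→9040, (C,nl)→10020 …(+1); best=1200 via (E,hash)
  {ADE}: card=400; try (D,nl_idx)→1240, (D,hash)→1480, (D,merge)→1560, (E,hash)→4120, (D,nl)→6680, (E,nl_idx)→12320 …(+2); best=1240 via (D,nl_idx)
  {ABD}: card=4000; try (D,hash)→3320, (B,hash)→4640, (D,merge)→10840, (D,nl_idx)→11000, (B,merge)→26340, (D,nl)→65400 …(+1); best=3320 via (D,hash)
  {ABE}: card=160; try (B,hash)→1080, (B,merge)→1340, (E,hash)→2400, (B,nl)→5080, (E,nl_idx)→5560, (E,merge)→10320 …(+1); best=1080 via (B,hash)
  {ACE}: card=4000; try (C,merge)→5920, (C,hash)→9360, (A,hash)→9400, (A,nl_idx)→14200, (A,merge)→16200, (C,nl)→40280 …(+1); best=5920 via (C,merge)
  {ABDE}: card=800; try (D,hash)→2360, (B,hash)→2360, (D,nl_idx)→3000, (D,merge)→3160, (B,merge)→5660, (E,hash)→7520 …(+5); best=2360 via (D,hash)
  {ACDE}: card=20000; try (C,merge)→10240, (C,hash)→10640, (D,hash)→11040, (D,nl_idx)→53920, (D,merge)→58560, (C,nl)→201240 …(+1); best=10240 via (C,merge)
  {ABCE}: card=8000; try (C,merge)→7520, (C,hash)→10240, (B,hash)→10640, (B,merge)→58340, (C,nl)→81080, (B,nl)→245920; best=7520 via (C,merge)
  {ABCDE}: card=40000; try (C,hash)→12160, (C,merge)→16160, (D,hash)→16640, (B,hash)→30960, (D,nl_idx)→103520, (D,merge)→120160 …(+4); best=12160 via (C,hash)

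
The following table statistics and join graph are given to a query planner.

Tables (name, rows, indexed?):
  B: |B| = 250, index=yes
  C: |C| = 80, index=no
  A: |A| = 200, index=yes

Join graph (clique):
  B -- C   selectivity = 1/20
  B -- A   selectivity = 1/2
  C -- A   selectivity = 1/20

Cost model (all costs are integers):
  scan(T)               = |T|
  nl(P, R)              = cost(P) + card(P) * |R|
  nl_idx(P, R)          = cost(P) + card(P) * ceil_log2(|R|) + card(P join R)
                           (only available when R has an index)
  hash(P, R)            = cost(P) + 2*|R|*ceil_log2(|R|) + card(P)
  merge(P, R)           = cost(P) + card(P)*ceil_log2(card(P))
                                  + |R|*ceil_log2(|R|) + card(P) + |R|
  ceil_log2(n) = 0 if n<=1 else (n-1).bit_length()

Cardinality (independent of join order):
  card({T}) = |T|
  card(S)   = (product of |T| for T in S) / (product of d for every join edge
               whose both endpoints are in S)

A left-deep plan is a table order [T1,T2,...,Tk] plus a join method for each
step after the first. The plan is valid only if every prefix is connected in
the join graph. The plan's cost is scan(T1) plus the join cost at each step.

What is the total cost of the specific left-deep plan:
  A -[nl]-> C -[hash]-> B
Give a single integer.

step 1: scan A: cost=200, card=200
step 2: join C via nl
    card(P join C) = 200*80/(20) = 800
    cost = 200 + 200*80 = 16200
step 3: join B via hash
    card(P join B) = 800*250/(20*2) = 5000
    cost = 16200 + 2*250*8 + 800 = 21000

21000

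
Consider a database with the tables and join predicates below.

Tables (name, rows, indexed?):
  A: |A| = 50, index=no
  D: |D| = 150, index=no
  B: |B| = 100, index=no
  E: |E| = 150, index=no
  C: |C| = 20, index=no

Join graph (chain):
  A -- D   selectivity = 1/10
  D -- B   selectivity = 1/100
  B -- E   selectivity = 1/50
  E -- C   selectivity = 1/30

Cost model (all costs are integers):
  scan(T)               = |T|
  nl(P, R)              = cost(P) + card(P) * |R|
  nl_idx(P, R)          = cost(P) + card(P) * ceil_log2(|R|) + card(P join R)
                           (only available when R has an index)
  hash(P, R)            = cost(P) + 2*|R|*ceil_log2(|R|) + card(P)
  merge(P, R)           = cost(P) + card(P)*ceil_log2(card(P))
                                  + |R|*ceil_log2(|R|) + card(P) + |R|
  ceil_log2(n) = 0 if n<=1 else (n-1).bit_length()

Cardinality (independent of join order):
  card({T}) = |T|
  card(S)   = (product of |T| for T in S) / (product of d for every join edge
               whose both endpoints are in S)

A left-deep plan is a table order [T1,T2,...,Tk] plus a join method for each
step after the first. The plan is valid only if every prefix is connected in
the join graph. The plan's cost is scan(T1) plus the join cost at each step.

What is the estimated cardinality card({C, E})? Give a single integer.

Tables in S: C(20), E(150)
Edges inside S: E-C(d=30)
numerator = 20 * 150 = 3000
denominator = 30 = 30
card(S) = 3000 / 30 = 100

100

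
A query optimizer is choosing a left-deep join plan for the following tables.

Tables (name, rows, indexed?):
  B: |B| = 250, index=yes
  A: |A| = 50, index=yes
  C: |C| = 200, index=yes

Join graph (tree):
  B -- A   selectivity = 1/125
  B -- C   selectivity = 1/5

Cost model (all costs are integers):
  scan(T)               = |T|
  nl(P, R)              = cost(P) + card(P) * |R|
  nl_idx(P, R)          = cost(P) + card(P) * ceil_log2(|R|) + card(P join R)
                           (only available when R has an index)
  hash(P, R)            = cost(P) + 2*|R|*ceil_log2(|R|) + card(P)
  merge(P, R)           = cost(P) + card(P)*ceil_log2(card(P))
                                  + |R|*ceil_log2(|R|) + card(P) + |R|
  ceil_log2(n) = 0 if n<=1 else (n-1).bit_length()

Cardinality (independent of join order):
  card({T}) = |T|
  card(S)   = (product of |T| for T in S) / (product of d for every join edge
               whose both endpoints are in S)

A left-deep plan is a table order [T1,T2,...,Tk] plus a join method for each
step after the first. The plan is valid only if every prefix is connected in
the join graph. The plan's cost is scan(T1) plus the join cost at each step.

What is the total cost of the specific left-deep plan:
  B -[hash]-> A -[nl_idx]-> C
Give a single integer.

5900

step 1: scan B: cost=250, card=250
step 2: join A via hash
    card(P join A) = 250*50/(125) = 100
    cost = 250 + 2*50*6 + 250 = 1100
step 3: join C via nl_idx
    card(P join C) = 100*200/(5) = 4000
    cost = 1100 + 100*8 + 4000 = 5900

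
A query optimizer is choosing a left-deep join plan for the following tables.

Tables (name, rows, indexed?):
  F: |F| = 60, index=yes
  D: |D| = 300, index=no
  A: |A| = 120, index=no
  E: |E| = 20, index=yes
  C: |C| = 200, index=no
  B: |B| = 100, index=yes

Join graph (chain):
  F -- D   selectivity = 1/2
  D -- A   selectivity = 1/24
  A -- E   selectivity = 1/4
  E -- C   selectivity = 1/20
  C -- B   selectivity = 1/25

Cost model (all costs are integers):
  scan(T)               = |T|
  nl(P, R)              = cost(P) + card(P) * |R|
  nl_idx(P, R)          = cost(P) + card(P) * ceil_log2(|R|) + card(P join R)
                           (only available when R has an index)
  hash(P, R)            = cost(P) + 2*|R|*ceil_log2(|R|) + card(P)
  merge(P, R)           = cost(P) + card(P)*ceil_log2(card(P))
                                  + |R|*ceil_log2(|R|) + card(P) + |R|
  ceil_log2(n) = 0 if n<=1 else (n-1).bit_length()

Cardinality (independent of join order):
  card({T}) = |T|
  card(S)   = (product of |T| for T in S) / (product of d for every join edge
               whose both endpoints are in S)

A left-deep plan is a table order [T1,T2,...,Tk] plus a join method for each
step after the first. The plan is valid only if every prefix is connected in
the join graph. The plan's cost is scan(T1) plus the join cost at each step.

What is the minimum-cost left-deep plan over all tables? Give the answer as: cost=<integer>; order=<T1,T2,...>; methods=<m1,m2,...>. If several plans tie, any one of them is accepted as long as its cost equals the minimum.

cost=334800; order=C,E,B,A,D,F; methods=hash,hash,hash,hash,hash

Selinger DP (subsets sized 1..n):
  {F}: scan cost=60, card=60
  {D}: scan cost=300, card=300
  {A}: scan cost=120, card=120
  {E}: scan cost=20, card=20
  {C}: scan cost=200, card=200
  {B}: scan cost=100, card=100
  {DF}: card=9000; try (F,hash)→1320, (D,merge)→3480, (F,merge)→3720, (D,hash)→5520, (F,nl_idx)→11100, (D,nl)→18060 …(+1); best=1320 via (F,hash)
  {AD}: card=1500; try (A,hash)→2280, (D,merge)→4080, (A,merge)→4260, (D,hash)→5640, (D,nl)→36120, (A,nl)→36300; best=2280 via (A,hash)
  {AE}: card=600; try (E,hash)→440, (A,merge)→1100, (E,merge)→1200, (E,nl_idx)→1320, (A,hash)→1720, (A,nl)→2420 …(+1); best=440 via (E,hash)
  {CE}: card=200; try (E,hash)→600, (E,nl_idx)→1400, (C,merge)→1940, (E,merge)→2120, (C,hash)→3240, (C,nl)→4020 …(+1); best=600 via (E,hash)
  {BC}: card=800; try (B,hash)→1800, (B,nl_idx)→2400, (C,merge)→2700, (B,merge)→2800, (C,hash)→3400, (C,nl)→20100 …(+1); best=1800 via (B,hash)
  {ADF}: card=45000; try (F,hash)→4500, (A,hash)→12000, (F,merge)→20700, (F,nl_idx)→56280, (F,nl)→92280, (A,merge)→137280 …(+1); best=4500 via (F,hash)
  {ADE}: card=7500; try (E,hash)→3980, (D,hash)→6440, (D,merge)→10040, (E,nl_idx)→17280, (E,merge)→20400, (E,nl)→32280 …(+1); best=3980 via (E,hash)
  {ACE}: card=6000; try (A,hash)→2480, (A,merge)→3360, (C,hash)→4240, (C,merge)→8840, (A,nl)→24600, (C,nl)→120440; best=2480 via (A,hash)
  {BCE}: card=800; try (B,hash)→2200, (E,hash)→2800, (B,nl_idx)→2800, (B,merge)→3200, (E,nl_idx)→6600, (E,merge)→10720 …(+2); best=2200 via (B,hash)
  {ADEF}: card=225000; try (F,hash)→12200, (E,hash)→49700, (F,merge)→109400, (F,nl_idx)→273980, (F,nl)→453980, (E,nl_idx)→454500 …(+2); best=12200 via (F,hash)
  {ACDE}: card=75000; try (D,hash)→13880, (C,hash)→14680, (D,merge)→89480, (C,merge)→110780, (C,nl)→1503980, (D,nl)→1802480; best=13880 via (D,hash)
  {ABCE}: card=24000; try (A,hash)→4680, (B,hash)→9880, (A,merge)→11960, (B,nl_idx)→68480, (B,merge)→87280, (A,nl)→98200 …(+1); best=4680 via (A,hash)
  {ACDEF}: card=2250000; try (F,hash)→89600, (C,hash)→240400, (F,merge)→1364300, (F,nl_idx)→2713880, (C,merge)→4289000, (F,nl)→4513880 …(+1); best=89600 via (F,hash)
  {ABCDE}: card=300000; try (D,hash)→34080, (B,hash)→90280, (D,merge)→391680, (B,nl_idx)→838880, (B,merge)→1364680, (D,nl)→7204680 …(+1); best=34080 via (D,hash)
  {ABCDEF}: card=9000000; try (F,hash)→334800, (B,hash)→2341000, (F,merge)→6034500, (F,nl_idx)→10834080, (F,nl)→18034080, (B,nl_idx)→24839600 …(+2); best=334800 via (F,hash)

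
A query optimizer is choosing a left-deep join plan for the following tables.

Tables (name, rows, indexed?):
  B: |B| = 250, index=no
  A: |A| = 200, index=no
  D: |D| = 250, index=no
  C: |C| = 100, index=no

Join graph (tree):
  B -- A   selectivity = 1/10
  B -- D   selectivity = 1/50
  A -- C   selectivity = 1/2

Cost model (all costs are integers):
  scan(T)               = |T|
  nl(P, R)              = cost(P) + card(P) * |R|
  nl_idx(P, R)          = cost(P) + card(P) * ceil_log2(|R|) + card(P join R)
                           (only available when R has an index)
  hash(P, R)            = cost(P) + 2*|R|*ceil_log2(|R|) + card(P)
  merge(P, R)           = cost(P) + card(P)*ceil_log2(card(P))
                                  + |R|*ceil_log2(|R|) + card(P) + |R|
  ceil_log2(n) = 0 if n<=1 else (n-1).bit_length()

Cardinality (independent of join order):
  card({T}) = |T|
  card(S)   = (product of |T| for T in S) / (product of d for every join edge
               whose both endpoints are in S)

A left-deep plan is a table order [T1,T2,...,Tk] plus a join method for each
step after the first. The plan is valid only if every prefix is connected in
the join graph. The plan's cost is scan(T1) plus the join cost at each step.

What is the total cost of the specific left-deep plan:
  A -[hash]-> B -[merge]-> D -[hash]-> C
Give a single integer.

step 1: scan A: cost=200, card=200
step 2: join B via hash
    card(P join B) = 200*250/(10) = 5000
    cost = 200 + 2*250*8 + 200 = 4400
step 3: join D via merge
    card(P join D) = 5000*250/(50) = 25000
    cost = 4400 + 5000*13 + 250*8 + 5000 + 250 = 76650
step 4: join C via hash
    card(P join C) = 25000*100/(2) = 1250000
    cost = 76650 + 2*100*7 + 25000 = 103050

103050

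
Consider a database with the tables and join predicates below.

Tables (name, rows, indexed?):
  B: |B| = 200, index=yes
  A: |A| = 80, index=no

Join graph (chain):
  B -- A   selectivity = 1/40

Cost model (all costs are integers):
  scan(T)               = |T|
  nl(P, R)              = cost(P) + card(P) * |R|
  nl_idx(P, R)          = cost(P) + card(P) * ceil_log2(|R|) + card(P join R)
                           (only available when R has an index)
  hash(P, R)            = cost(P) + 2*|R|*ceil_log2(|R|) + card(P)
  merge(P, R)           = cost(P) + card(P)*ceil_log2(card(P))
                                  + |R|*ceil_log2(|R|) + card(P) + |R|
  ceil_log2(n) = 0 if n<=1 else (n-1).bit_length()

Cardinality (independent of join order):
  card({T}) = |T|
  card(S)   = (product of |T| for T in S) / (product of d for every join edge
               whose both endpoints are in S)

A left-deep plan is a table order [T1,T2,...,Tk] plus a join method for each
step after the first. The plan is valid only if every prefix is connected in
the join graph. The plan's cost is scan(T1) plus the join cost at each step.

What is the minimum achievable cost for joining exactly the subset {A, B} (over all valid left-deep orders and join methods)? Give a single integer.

1120

Selinger DP over subsets of {A,B}:
  {B}: scan cost=200, card=200
  {A}: scan cost=80, card=80
  {AB}: card=400; try (B,nl_idx)→1120, (A,hash)→1520, (B,merge)→2520, (A,merge)→2640, (B,hash)→3360, (B,nl)→16080 …(+1); best=1120 via (B,nl_idx)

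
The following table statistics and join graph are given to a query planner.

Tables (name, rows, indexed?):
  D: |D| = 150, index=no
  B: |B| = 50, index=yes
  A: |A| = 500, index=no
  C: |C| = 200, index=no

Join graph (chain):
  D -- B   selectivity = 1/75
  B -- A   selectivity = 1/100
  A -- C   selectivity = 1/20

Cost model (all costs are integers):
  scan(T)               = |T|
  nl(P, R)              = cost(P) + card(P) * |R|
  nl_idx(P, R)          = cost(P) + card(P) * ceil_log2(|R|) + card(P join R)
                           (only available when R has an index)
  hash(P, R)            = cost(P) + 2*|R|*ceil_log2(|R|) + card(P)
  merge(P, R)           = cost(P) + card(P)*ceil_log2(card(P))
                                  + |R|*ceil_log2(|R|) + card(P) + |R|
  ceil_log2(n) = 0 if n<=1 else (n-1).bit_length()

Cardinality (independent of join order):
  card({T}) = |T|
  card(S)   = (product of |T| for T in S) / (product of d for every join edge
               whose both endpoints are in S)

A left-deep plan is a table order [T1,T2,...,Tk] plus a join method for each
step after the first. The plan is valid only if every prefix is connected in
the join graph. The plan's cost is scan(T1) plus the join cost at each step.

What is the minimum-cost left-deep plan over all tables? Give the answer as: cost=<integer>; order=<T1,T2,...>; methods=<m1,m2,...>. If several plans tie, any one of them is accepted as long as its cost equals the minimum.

cost=7950; order=A,B,D,C; methods=hash,hash,hash

Selinger DP (subsets sized 1..n):
  {D}: scan cost=150, card=150
  {B}: scan cost=50, card=50
  {A}: scan cost=500, card=500
  {C}: scan cost=200, card=200
  {BD}: card=100; try (B,hash)→900, (B,nl_idx)→1150, (D,merge)→1750, (B,merge)→1850, (D,hash)→2500, (D,nl)→7550 …(+1); best=900 via (B,hash)
  {AB}: card=250; try (B,hash)→1600, (B,nl_idx)→3750, (A,merge)→5400, (B,merge)→5850, (A,hash)→9100, (A,nl)→25050 …(+1); best=1600 via (B,hash)
  {AC}: card=5000; try (C,hash)→4200, (A,merge)→7000, (C,merge)→7300, (A,hash)→9400, (A,nl)→100200, (C,nl)→100500; best=4200 via (C,hash)
  {ABD}: card=500; try (D,hash)→4250, (D,merge)→5200, (A,merge)→6700, (A,hash)→10000, (D,nl)→39100, (A,nl)→50900; best=4250 via (D,hash)
  {ABC}: card=2500; try (C,hash)→5050, (C,merge)→5650, (B,hash)→9800, (B,nl_idx)→36700, (C,nl)→51600, (B,merge)→74550 …(+1); best=5050 via (C,hash)
  {ABCD}: card=5000; try (C,hash)→7950, (D,hash)→9950, (C,merge)→11050, (D,merge)→38900, (C,nl)→104250, (D,nl)→380050; best=7950 via (C,hash)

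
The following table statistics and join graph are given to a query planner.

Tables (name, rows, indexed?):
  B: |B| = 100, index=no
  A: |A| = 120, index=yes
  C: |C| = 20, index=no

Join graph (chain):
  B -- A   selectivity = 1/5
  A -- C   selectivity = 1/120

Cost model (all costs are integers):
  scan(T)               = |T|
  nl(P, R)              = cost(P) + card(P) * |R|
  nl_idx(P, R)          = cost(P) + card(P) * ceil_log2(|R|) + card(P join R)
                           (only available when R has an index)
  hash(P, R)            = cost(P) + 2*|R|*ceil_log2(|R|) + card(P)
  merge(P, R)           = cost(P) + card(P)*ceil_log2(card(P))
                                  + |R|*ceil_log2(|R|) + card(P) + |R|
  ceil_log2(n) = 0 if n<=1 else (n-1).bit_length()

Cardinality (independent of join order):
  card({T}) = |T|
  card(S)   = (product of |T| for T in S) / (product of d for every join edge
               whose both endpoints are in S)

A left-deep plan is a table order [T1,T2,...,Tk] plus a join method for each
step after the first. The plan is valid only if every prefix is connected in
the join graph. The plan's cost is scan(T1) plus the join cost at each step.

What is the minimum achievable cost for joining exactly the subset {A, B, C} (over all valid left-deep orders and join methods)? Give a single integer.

Selinger DP over subsets of {A,B,C}:
  {B}: scan cost=100, card=100
  {A}: scan cost=120, card=120
  {C}: scan cost=20, card=20
  {AB}: card=2400; try (B,hash)→1640, (A,merge)→1860, (B,merge)→1880, (A,hash)→1880, (A,nl_idx)→3200, (A,nl)→12100 …(+1); best=1640 via (B,hash)
  {AC}: card=20; try (A,nl_idx)→180, (C,hash)→440, (A,merge)→1100, (C,merge)→1200, (A,hash)→1720, (A,nl)→2420 …(+1); best=180 via (A,nl_idx)
  {ABC}: card=400; try (B,merge)→1100, (B,hash)→1600, (B,nl)→2180, (C,hash)→4240, (C,merge)→32960, (C,nl)→49640; best=1100 via (B,merge)

1100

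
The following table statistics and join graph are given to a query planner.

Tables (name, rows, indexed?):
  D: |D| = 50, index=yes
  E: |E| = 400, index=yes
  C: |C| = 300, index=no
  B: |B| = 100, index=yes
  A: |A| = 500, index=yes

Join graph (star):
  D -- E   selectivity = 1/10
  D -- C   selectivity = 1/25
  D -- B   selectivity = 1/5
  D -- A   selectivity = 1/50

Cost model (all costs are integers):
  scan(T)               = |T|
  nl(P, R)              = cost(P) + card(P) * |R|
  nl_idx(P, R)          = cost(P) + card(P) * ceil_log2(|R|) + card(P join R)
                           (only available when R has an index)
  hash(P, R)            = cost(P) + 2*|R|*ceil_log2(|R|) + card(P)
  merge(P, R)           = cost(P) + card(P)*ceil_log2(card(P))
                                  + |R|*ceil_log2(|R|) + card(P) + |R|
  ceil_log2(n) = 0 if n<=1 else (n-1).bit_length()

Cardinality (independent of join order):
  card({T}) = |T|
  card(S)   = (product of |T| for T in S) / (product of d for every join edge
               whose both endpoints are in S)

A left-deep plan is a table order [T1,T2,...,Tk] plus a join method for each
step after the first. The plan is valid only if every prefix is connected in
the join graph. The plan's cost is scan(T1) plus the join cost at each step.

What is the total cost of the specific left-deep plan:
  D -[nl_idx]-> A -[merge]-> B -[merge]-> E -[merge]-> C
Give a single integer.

step 1: scan D: cost=50, card=50
step 2: join A via nl_idx
    card(P join A) = 50*500/(50) = 500
    cost = 50 + 50*9 + 500 = 1000
step 3: join B via merge
    card(P join B) = 500*100/(5) = 10000
    cost = 1000 + 500*9 + 100*7 + 500 + 100 = 6800
step 4: join E via merge
    card(P join E) = 10000*400/(10) = 400000
    cost = 6800 + 10000*14 + 400*9 + 10000 + 400 = 160800
step 5: join C via merge
    card(P join C) = 400000*300/(25) = 4800000
    cost = 160800 + 400000*19 + 300*9 + 400000 + 300 = 8163800

8163800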